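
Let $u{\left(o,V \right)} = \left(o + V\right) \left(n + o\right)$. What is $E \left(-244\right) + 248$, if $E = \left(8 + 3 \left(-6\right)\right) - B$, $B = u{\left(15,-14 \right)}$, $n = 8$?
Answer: $8300$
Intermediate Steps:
$u{\left(o,V \right)} = \left(8 + o\right) \left(V + o\right)$ ($u{\left(o,V \right)} = \left(o + V\right) \left(8 + o\right) = \left(V + o\right) \left(8 + o\right) = \left(8 + o\right) \left(V + o\right)$)
$B = 23$ ($B = 15^{2} + 8 \left(-14\right) + 8 \cdot 15 - 210 = 225 - 112 + 120 - 210 = 23$)
$E = -33$ ($E = \left(8 + 3 \left(-6\right)\right) - 23 = \left(8 - 18\right) - 23 = -10 - 23 = -33$)
$E \left(-244\right) + 248 = \left(-33\right) \left(-244\right) + 248 = 8052 + 248 = 8300$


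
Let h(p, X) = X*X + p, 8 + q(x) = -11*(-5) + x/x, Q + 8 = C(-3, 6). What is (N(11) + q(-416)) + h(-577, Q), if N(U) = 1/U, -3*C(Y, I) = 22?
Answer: -29086/99 ≈ -293.80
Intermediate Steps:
C(Y, I) = -22/3 (C(Y, I) = -⅓*22 = -22/3)
Q = -46/3 (Q = -8 - 22/3 = -46/3 ≈ -15.333)
q(x) = 48 (q(x) = -8 + (-11*(-5) + x/x) = -8 + (55 + 1) = -8 + 56 = 48)
h(p, X) = p + X² (h(p, X) = X² + p = p + X²)
(N(11) + q(-416)) + h(-577, Q) = (1/11 + 48) + (-577 + (-46/3)²) = (1/11 + 48) + (-577 + 2116/9) = 529/11 - 3077/9 = -29086/99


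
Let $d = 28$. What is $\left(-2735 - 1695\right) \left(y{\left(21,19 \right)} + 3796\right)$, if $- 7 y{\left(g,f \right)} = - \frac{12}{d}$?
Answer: $- \frac{824011010}{49} \approx -1.6817 \cdot 10^{7}$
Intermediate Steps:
$y{\left(g,f \right)} = \frac{3}{49}$ ($y{\left(g,f \right)} = - \frac{\left(-12\right) \frac{1}{28}}{7} = \left(- \frac{1}{7}\right) \left(- \frac{3}{7}\right) = \frac{3}{49}$)
$\left(-2735 - 1695\right) \left(y{\left(21,19 \right)} + 3796\right) = \left(-2735 - 1695\right) \left(\frac{3}{49} + 3796\right) = \left(-4430\right) \frac{186007}{49} = - \frac{824011010}{49}$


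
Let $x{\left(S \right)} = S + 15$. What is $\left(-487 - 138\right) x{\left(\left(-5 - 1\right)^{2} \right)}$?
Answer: $-31875$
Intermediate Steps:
$x{\left(S \right)} = 15 + S$
$\left(-487 - 138\right) x{\left(\left(-5 - 1\right)^{2} \right)} = \left(-487 - 138\right) \left(15 + \left(-5 - 1\right)^{2}\right) = - 625 \left(15 + \left(-6\right)^{2}\right) = - 625 \left(15 + 36\right) = \left(-625\right) 51 = -31875$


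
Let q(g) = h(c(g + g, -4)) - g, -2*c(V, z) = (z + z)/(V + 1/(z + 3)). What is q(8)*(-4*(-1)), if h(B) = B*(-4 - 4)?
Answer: -608/15 ≈ -40.533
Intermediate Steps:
c(V, z) = -z/(V + 1/(3 + z)) (c(V, z) = -(z + z)/(2*(V + 1/(z + 3))) = -2*z/(2*(V + 1/(3 + z))) = -z/(V + 1/(3 + z)))
h(B) = -8*B (h(B) = B*(-8) = -8*B)
q(g) = -g + 32/(1 - 2*g) (q(g) = -(-8)*(-4)*(3 - 4)/(1 + 3*(g + g) + (g + g)*(-4)) - g = -(-8)*(-4)*(-1)/(1 + 3*(2*g) + (2*g)*(-4)) - g = -(-8)*(-4)*(-1)/(1 + 6*g - 8*g) - g = -(-8)*(-4)*(-1)/(1 - 2*g) - g = -(-32)/(1 - 2*g) - g = 32/(1 - 2*g) - g = -g + 32/(1 - 2*g))
q(8)*(-4*(-1)) = ((32 - 1*8*(1 - 2*8))/(1 - 2*8))*(-4*(-1)) = ((32 - 1*8*(1 - 16))/(1 - 16))*4 = ((32 - 1*8*(-15))/(-15))*4 = -(32 + 120)/15*4 = -1/15*152*4 = -152/15*4 = -608/15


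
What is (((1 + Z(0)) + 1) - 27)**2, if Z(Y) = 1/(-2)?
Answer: 2601/4 ≈ 650.25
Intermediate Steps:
Z(Y) = -1/2
(((1 + Z(0)) + 1) - 27)**2 = (((1 - 1/2) + 1) - 27)**2 = ((1/2 + 1) - 27)**2 = (3/2 - 27)**2 = (-51/2)**2 = 2601/4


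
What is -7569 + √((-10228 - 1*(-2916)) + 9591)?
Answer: -7569 + √2279 ≈ -7521.3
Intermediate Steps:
-7569 + √((-10228 - 1*(-2916)) + 9591) = -7569 + √((-10228 + 2916) + 9591) = -7569 + √(-7312 + 9591) = -7569 + √2279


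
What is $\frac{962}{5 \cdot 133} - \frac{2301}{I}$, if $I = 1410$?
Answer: $- \frac{11583}{62510} \approx -0.1853$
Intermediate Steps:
$\frac{962}{5 \cdot 133} - \frac{2301}{I} = \frac{962}{5 \cdot 133} - \frac{2301}{1410} = \frac{962}{665} - \frac{767}{470} = - \frac{11583}{62510}$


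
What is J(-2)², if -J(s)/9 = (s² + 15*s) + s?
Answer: 63504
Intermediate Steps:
J(s) = -144*s - 9*s² (J(s) = -9*((s² + 15*s) + s) = -9*(s² + 16*s) = -144*s - 9*s²)
J(-2)² = (-9*(-2)*(16 - 2))² = (-9*(-2)*14)² = 252² = 63504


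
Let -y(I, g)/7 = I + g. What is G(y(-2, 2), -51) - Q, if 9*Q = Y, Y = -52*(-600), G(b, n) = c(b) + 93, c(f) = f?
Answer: -10121/3 ≈ -3373.7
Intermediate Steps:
y(I, g) = -7*I - 7*g (y(I, g) = -7*(I + g) = -7*I - 7*g)
G(b, n) = 93 + b (G(b, n) = b + 93 = 93 + b)
Y = 31200
Q = 10400/3 (Q = (⅑)*31200 = 10400/3 ≈ 3466.7)
G(y(-2, 2), -51) - Q = (93 + (-7*(-2) - 7*2)) - 1*10400/3 = (93 + (14 - 14)) - 10400/3 = (93 + 0) - 10400/3 = 93 - 10400/3 = -10121/3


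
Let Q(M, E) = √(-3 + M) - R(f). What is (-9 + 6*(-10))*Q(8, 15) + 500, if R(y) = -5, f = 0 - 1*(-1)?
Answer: 155 - 69*√5 ≈ 0.71131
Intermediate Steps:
f = 1 (f = 0 + 1 = 1)
Q(M, E) = 5 + √(-3 + M) (Q(M, E) = √(-3 + M) - 1*(-5) = √(-3 + M) + 5 = 5 + √(-3 + M))
(-9 + 6*(-10))*Q(8, 15) + 500 = (-9 + 6*(-10))*(5 + √(-3 + 8)) + 500 = (-9 - 60)*(5 + √5) + 500 = -69*(5 + √5) + 500 = (-345 - 69*√5) + 500 = 155 - 69*√5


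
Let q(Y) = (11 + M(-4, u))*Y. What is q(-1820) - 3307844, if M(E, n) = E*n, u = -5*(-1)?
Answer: -3291464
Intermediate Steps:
u = 5
q(Y) = -9*Y (q(Y) = (11 - 4*5)*Y = (11 - 20)*Y = -9*Y)
q(-1820) - 3307844 = -9*(-1820) - 3307844 = 16380 - 3307844 = -3291464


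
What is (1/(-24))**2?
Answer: 1/576 ≈ 0.0017361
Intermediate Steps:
(1/(-24))**2 = (-1/24)**2 = 1/576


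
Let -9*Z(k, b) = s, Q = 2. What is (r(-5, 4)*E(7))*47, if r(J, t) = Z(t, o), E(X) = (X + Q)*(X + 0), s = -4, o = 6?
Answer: 1316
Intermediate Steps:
Z(k, b) = 4/9 (Z(k, b) = -⅑*(-4) = 4/9)
E(X) = X*(2 + X) (E(X) = (X + 2)*(X + 0) = (2 + X)*X = X*(2 + X))
r(J, t) = 4/9
(r(-5, 4)*E(7))*47 = (4*(7*(2 + 7))/9)*47 = (4*(7*9)/9)*47 = ((4/9)*63)*47 = 28*47 = 1316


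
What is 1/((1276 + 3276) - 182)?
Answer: 1/4370 ≈ 0.00022883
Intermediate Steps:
1/((1276 + 3276) - 182) = 1/(4552 - 182) = 1/4370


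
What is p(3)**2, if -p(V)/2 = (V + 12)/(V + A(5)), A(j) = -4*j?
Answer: 900/289 ≈ 3.1142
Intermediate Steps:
p(V) = -2*(12 + V)/(-20 + V) (p(V) = -2*(V + 12)/(V - 4*5) = -2*(12 + V)/(V - 20) = -2*(12 + V)/(-20 + V))
p(3)**2 = (2*(-12 - 1*3)/(-20 + 3))**2 = (2*(-12 - 3)/(-17))**2 = (2*(-1/17)*(-15))**2 = (30/17)**2 = 900/289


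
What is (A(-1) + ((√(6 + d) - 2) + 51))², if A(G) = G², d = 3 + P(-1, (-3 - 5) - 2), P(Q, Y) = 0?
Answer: 2809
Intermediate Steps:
d = 3 (d = 3 + 0 = 3)
(A(-1) + ((√(6 + d) - 2) + 51))² = ((-1)² + ((√(6 + 3) - 2) + 51))² = (1 + ((√9 - 2) + 51))² = (1 + ((3 - 2) + 51))² = (1 + (1 + 51))² = (1 + 52)² = 53² = 2809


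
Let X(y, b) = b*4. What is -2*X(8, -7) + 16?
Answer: 72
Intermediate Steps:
X(y, b) = 4*b
-2*X(8, -7) + 16 = -8*(-7) + 16 = -2*(-28) + 16 = 56 + 16 = 72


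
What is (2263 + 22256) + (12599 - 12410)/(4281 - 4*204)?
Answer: 1348548/55 ≈ 24519.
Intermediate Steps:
(2263 + 22256) + (12599 - 12410)/(4281 - 4*204) = 24519 + 189/(4281 - 816) = 24519 + 189/3465 = 24519 + 189*(1/3465) = 24519 + 3/55 = 1348548/55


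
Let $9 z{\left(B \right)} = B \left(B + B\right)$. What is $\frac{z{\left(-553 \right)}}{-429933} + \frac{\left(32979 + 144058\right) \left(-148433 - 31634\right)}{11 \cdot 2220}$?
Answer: $- \frac{5873841443380463}{4499555940} \approx -1.3054 \cdot 10^{6}$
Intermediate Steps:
$z{\left(B \right)} = \frac{2 B^{2}}{9}$ ($z{\left(B \right)} = \frac{B \left(B + B\right)}{9} = \frac{B 2 B}{9} = \frac{2 B^{2}}{9}$)
$\frac{z{\left(-553 \right)}}{-429933} + \frac{\left(32979 + 144058\right) \left(-148433 - 31634\right)}{11 \cdot 2220} = \frac{\frac{2}{9} \left(-553\right)^{2}}{-429933} + \frac{\left(32979 + 144058\right) \left(-148433 - 31634\right)}{11 \cdot 2220} = \frac{2}{9} \cdot 305809 \left(- \frac{1}{429933}\right) + \frac{177037 \left(-180067\right)}{24420} = \frac{611618}{9} \left(- \frac{1}{429933}\right) - \frac{31878521479}{24420} = - \frac{87374}{552771} - \frac{31878521479}{24420} = - \frac{5873841443380463}{4499555940}$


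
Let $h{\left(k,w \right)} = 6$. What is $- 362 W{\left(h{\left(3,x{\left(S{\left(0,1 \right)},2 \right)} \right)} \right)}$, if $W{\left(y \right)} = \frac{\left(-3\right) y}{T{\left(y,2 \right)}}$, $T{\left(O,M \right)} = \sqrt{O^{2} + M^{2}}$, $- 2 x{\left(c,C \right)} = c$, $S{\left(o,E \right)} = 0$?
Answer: $\frac{1629 \sqrt{10}}{5} \approx 1030.3$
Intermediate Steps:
$x{\left(c,C \right)} = - \frac{c}{2}$
$T{\left(O,M \right)} = \sqrt{M^{2} + O^{2}}$
$W{\left(y \right)} = - \frac{3 y}{\sqrt{4 + y^{2}}}$ ($W{\left(y \right)} = \frac{\left(-3\right) y}{\sqrt{2^{2} + y^{2}}} = \frac{\left(-3\right) y}{\sqrt{4 + y^{2}}} = - \frac{3 y}{\sqrt{4 + y^{2}}}$)
$- 362 W{\left(h{\left(3,x{\left(S{\left(0,1 \right)},2 \right)} \right)} \right)} = - 362 \left(\left(-3\right) 6 \frac{1}{\sqrt{4 + 6^{2}}}\right) = - 362 \left(\left(-3\right) 6 \frac{1}{\sqrt{4 + 36}}\right) = - 362 \left(\left(-3\right) 6 \frac{1}{\sqrt{40}}\right) = - 362 \left(\left(-3\right) 6 \frac{\sqrt{10}}{20}\right) = - 362 \left(- \frac{9 \sqrt{10}}{10}\right) = \frac{1629 \sqrt{10}}{5}$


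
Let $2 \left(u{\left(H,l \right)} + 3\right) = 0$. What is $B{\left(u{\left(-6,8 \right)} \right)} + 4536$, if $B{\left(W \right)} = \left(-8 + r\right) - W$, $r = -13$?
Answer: $4518$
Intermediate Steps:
$u{\left(H,l \right)} = -3$ ($u{\left(H,l \right)} = -3 + \frac{1}{2} \cdot 0 = -3 + 0 = -3$)
$B{\left(W \right)} = -21 - W$ ($B{\left(W \right)} = \left(-8 - 13\right) - W = -21 - W$)
$B{\left(u{\left(-6,8 \right)} \right)} + 4536 = \left(-21 - -3\right) + 4536 = \left(-21 + 3\right) + 4536 = -18 + 4536 = 4518$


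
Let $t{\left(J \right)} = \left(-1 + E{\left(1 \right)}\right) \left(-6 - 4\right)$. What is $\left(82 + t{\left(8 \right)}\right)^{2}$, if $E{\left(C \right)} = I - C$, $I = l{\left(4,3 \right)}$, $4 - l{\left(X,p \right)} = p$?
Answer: $8464$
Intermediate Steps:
$l{\left(X,p \right)} = 4 - p$
$I = 1$ ($I = 4 - 3 = 1$)
$E{\left(C \right)} = 1 - C$
$t{\left(J \right)} = 10$ ($t{\left(J \right)} = \left(-1 + \left(1 - 1\right)\right) \left(-6 - 4\right) = \left(-1 + \left(1 - 1\right)\right) \left(-10\right) = \left(-1 + 0\right) \left(-10\right) = \left(-1\right) \left(-10\right) = 10$)
$\left(82 + t{\left(8 \right)}\right)^{2} = \left(82 + 10\right)^{2} = 92^{2} = 8464$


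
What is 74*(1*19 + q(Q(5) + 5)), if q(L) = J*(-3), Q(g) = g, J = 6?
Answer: 74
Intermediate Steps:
q(L) = -18 (q(L) = 6*(-3) = -18)
74*(1*19 + q(Q(5) + 5)) = 74*(1*19 - 18) = 74*(19 - 18) = 74*1 = 74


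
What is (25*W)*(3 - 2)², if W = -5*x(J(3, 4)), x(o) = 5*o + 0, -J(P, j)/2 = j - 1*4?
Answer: 0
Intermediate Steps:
J(P, j) = 8 - 2*j (J(P, j) = -2*(j - 1*4) = -2*(j - 4) = -2*(-4 + j) = 8 - 2*j)
x(o) = 5*o
W = 0 (W = -25*(8 - 2*4) = -25*(8 - 8) = -25*0 = -5*0 = 0)
(25*W)*(3 - 2)² = (25*0)*(3 - 2)² = 0*1² = 0*1 = 0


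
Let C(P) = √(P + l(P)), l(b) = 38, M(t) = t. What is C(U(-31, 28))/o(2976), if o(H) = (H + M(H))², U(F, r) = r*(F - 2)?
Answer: I*√886/35426304 ≈ 8.4022e-7*I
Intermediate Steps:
U(F, r) = r*(-2 + F)
o(H) = 4*H² (o(H) = (H + H)² = (2*H)² = 4*H²)
C(P) = √(38 + P) (C(P) = √(P + 38) = √(38 + P))
C(U(-31, 28))/o(2976) = √(38 + 28*(-2 - 31))/((4*2976²)) = √(38 + 28*(-33))/((4*8856576)) = √(38 - 924)/35426304 = √(-886)*(1/35426304) = (I*√886)*(1/35426304) = I*√886/35426304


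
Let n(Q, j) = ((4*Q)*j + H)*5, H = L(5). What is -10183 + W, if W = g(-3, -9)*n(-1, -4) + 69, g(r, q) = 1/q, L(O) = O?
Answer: -30377/3 ≈ -10126.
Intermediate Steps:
H = 5
n(Q, j) = 25 + 20*Q*j (n(Q, j) = ((4*Q)*j + 5)*5 = (4*Q*j + 5)*5 = (5 + 4*Q*j)*5 = 25 + 20*Q*j)
W = 172/3 (W = (25 + 20*(-1)*(-4))/(-9) + 69 = -(25 + 80)/9 + 69 = -⅑*105 + 69 = -35/3 + 69 = 172/3 ≈ 57.333)
-10183 + W = -10183 + 172/3 = -30377/3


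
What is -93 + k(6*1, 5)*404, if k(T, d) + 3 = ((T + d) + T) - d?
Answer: 3543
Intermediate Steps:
k(T, d) = -3 + 2*T (k(T, d) = -3 + (((T + d) + T) - d) = -3 + ((d + 2*T) - d) = -3 + 2*T)
-93 + k(6*1, 5)*404 = -93 + (-3 + 2*(6*1))*404 = -93 + (-3 + 2*6)*404 = -93 + (-3 + 12)*404 = -93 + 9*404 = -93 + 3636 = 3543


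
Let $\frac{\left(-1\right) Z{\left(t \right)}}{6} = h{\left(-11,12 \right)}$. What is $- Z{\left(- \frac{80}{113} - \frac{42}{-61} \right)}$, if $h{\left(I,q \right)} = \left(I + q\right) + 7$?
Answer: $48$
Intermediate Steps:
$h{\left(I,q \right)} = 7 + I + q$
$Z{\left(t \right)} = -48$ ($Z{\left(t \right)} = - 6 \left(7 - 11 + 12\right) = \left(-6\right) 8 = -48$)
$- Z{\left(- \frac{80}{113} - \frac{42}{-61} \right)} = \left(-1\right) \left(-48\right) = 48$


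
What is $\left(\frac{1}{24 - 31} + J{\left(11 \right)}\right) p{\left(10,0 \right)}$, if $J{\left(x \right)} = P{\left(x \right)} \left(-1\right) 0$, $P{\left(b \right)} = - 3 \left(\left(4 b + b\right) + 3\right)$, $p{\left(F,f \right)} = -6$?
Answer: $\frac{6}{7} \approx 0.85714$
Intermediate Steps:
$P{\left(b \right)} = -9 - 15 b$ ($P{\left(b \right)} = - 3 \left(5 b + 3\right) = - 3 \left(3 + 5 b\right) = -9 - 15 b$)
$J{\left(x \right)} = 0$ ($J{\left(x \right)} = \left(-9 - 15 x\right) \left(-1\right) 0 = \left(9 + 15 x\right) 0 = 0$)
$\left(\frac{1}{24 - 31} + J{\left(11 \right)}\right) p{\left(10,0 \right)} = \left(\frac{1}{24 - 31} + 0\right) \left(-6\right) = \left(\frac{1}{-7} + 0\right) \left(-6\right) = \left(- \frac{1}{7} + 0\right) \left(-6\right) = \left(- \frac{1}{7}\right) \left(-6\right) = \frac{6}{7}$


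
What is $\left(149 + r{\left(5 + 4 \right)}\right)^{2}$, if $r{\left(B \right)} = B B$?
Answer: $52900$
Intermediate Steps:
$r{\left(B \right)} = B^{2}$
$\left(149 + r{\left(5 + 4 \right)}\right)^{2} = \left(149 + \left(5 + 4\right)^{2}\right)^{2} = \left(149 + 9^{2}\right)^{2} = \left(149 + 81\right)^{2} = 230^{2} = 52900$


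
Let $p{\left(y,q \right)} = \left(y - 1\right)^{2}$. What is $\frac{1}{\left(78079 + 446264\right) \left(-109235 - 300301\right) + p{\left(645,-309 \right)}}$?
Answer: $- \frac{1}{214736920112} \approx -4.6569 \cdot 10^{-12}$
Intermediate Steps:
$p{\left(y,q \right)} = \left(-1 + y\right)^{2}$
$\frac{1}{\left(78079 + 446264\right) \left(-109235 - 300301\right) + p{\left(645,-309 \right)}} = \frac{1}{\left(78079 + 446264\right) \left(-109235 - 300301\right) + \left(-1 + 645\right)^{2}} = \frac{1}{524343 \left(-409536\right) + 644^{2}} = \frac{1}{-214737334848 + 414736} = \frac{1}{-214736920112} = - \frac{1}{214736920112}$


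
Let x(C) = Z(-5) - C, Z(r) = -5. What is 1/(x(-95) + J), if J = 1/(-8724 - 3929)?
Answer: 12653/1138769 ≈ 0.011111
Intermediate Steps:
x(C) = -5 - C
J = -1/12653 (J = 1/(-12653) = -1/12653 ≈ -7.9033e-5)
1/(x(-95) + J) = 1/((-5 - 1*(-95)) - 1/12653) = 1/((-5 + 95) - 1/12653) = 1/(90 - 1/12653) = 1/(1138769/12653) = 12653/1138769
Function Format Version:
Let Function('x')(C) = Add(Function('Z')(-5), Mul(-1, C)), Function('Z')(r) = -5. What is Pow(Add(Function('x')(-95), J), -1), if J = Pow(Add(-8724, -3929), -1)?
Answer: Rational(12653, 1138769) ≈ 0.011111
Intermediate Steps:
Function('x')(C) = Add(-5, Mul(-1, C))
J = Rational(-1, 12653) (J = Pow(-12653, -1) = Rational(-1, 12653) ≈ -7.9033e-5)
Pow(Add(Function('x')(-95), J), -1) = Pow(Add(Add(-5, Mul(-1, -95)), Rational(-1, 12653)), -1) = Pow(Add(Add(-5, 95), Rational(-1, 12653)), -1) = Pow(Add(90, Rational(-1, 12653)), -1) = Pow(Rational(1138769, 12653), -1) = Rational(12653, 1138769)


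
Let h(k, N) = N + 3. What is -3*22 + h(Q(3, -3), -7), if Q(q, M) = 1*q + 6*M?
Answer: -70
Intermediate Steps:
Q(q, M) = q + 6*M
h(k, N) = 3 + N
-3*22 + h(Q(3, -3), -7) = -3*22 + (3 - 7) = -66 - 4 = -70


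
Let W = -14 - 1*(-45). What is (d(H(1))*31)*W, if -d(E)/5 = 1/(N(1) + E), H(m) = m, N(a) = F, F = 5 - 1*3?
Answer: -4805/3 ≈ -1601.7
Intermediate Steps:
F = 2 (F = 5 - 3 = 2)
N(a) = 2
W = 31 (W = -14 + 45 = 31)
d(E) = -5/(2 + E)
(d(H(1))*31)*W = (-5/(2 + 1)*31)*31 = (-5/3*31)*31 = (-5*⅓*31)*31 = -5/3*31*31 = -155/3*31 = -4805/3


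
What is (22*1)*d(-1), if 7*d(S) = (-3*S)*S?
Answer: -66/7 ≈ -9.4286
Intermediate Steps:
d(S) = -3*S²/7 (d(S) = ((-3*S)*S)/7 = (-3*S²)/7 = -3*S²/7)
(22*1)*d(-1) = (22*1)*(-3/7*(-1)²) = 22*(-3/7*1) = 22*(-3/7) = -66/7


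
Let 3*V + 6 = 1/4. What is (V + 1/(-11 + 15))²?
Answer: 25/9 ≈ 2.7778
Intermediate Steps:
V = -23/12 (V = -2 + (⅓)/4 = -2 + (⅓)*(¼) = -2 + 1/12 = -23/12 ≈ -1.9167)
(V + 1/(-11 + 15))² = (-23/12 + 1/(-11 + 15))² = (-23/12 + 1/4)² = (-23/12 + ¼)² = (-5/3)² = 25/9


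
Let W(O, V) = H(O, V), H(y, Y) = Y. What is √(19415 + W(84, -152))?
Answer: √19263 ≈ 138.79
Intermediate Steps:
W(O, V) = V
√(19415 + W(84, -152)) = √(19415 - 152) = √19263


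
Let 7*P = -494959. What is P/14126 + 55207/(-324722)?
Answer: -41545763743/8027290201 ≈ -5.1756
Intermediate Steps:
P = -494959/7 (P = (⅐)*(-494959) = -494959/7 ≈ -70708.)
P/14126 + 55207/(-324722) = -494959/7/14126 + 55207/(-324722) = -494959/7*1/14126 + 55207*(-1/324722) = -494959/98882 - 55207/324722 = -41545763743/8027290201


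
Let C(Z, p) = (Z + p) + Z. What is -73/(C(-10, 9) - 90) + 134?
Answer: 13607/101 ≈ 134.72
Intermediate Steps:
C(Z, p) = p + 2*Z
-73/(C(-10, 9) - 90) + 134 = -73/((9 + 2*(-10)) - 90) + 134 = -73/((9 - 20) - 90) + 134 = -73/(-11 - 90) + 134 = -73/(-101) + 134 = -73*(-1/101) + 134 = 73/101 + 134 = 13607/101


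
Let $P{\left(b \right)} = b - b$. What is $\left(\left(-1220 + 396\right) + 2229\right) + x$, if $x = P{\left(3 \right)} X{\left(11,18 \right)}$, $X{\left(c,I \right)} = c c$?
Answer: $1405$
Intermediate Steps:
$X{\left(c,I \right)} = c^{2}$
$P{\left(b \right)} = 0$
$x = 0$ ($x = 0 \cdot 11^{2} = 0 \cdot 121 = 0$)
$\left(\left(-1220 + 396\right) + 2229\right) + x = \left(\left(-1220 + 396\right) + 2229\right) + 0 = \left(-824 + 2229\right) + 0 = 1405 + 0 = 1405$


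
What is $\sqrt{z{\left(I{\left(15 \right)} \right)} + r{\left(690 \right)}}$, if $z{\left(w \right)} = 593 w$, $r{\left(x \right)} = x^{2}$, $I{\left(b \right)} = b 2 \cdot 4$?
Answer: $2 \sqrt{136815} \approx 739.77$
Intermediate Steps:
$I{\left(b \right)} = 8 b$ ($I{\left(b \right)} = 2 b 4 = 8 b$)
$\sqrt{z{\left(I{\left(15 \right)} \right)} + r{\left(690 \right)}} = \sqrt{593 \cdot 8 \cdot 15 + 690^{2}} = \sqrt{593 \cdot 120 + 476100} = \sqrt{71160 + 476100} = \sqrt{547260} = 2 \sqrt{136815}$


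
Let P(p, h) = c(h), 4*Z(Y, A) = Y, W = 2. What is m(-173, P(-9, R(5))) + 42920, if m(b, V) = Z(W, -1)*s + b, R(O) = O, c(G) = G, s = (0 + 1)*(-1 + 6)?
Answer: 85499/2 ≈ 42750.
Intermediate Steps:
s = 5 (s = 1*5 = 5)
Z(Y, A) = Y/4
P(p, h) = h
m(b, V) = 5/2 + b (m(b, V) = ((1/4)*2)*5 + b = (1/2)*5 + b = 5/2 + b)
m(-173, P(-9, R(5))) + 42920 = (5/2 - 173) + 42920 = -341/2 + 42920 = 85499/2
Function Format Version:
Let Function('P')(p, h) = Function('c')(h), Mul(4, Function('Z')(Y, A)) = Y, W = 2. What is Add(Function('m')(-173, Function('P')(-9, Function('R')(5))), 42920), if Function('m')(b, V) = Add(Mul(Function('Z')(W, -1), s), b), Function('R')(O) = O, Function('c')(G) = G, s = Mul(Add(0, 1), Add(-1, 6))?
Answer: Rational(85499, 2) ≈ 42750.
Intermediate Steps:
s = 5 (s = Mul(1, 5) = 5)
Function('Z')(Y, A) = Mul(Rational(1, 4), Y)
Function('P')(p, h) = h
Function('m')(b, V) = Add(Rational(5, 2), b) (Function('m')(b, V) = Add(Mul(Mul(Rational(1, 4), 2), 5), b) = Add(Mul(Rational(1, 2), 5), b) = Add(Rational(5, 2), b))
Add(Function('m')(-173, Function('P')(-9, Function('R')(5))), 42920) = Add(Add(Rational(5, 2), -173), 42920) = Add(Rational(-341, 2), 42920) = Rational(85499, 2)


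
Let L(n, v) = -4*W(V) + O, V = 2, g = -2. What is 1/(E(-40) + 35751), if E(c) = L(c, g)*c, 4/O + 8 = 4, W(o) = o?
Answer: 1/36111 ≈ 2.7692e-5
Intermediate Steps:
O = -1 (O = 4/(-8 + 4) = 4/(-4) = 4*(-¼) = -1)
L(n, v) = -9 (L(n, v) = -4*2 - 1 = -8 - 1 = -9)
E(c) = -9*c
1/(E(-40) + 35751) = 1/(-9*(-40) + 35751) = 1/(360 + 35751) = 1/36111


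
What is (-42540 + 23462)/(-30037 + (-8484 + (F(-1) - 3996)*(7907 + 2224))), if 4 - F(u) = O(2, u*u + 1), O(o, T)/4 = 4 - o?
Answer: 19078/40562521 ≈ 0.00047034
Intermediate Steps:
O(o, T) = 16 - 4*o (O(o, T) = 4*(4 - o) = 16 - 4*o)
F(u) = -4 (F(u) = 4 - (16 - 4*2) = 4 - (16 - 8) = 4 - 1*8 = 4 - 8 = -4)
(-42540 + 23462)/(-30037 + (-8484 + (F(-1) - 3996)*(7907 + 2224))) = (-42540 + 23462)/(-30037 + (-8484 + (-4 - 3996)*(7907 + 2224))) = -19078/(-30037 + (-8484 - 4000*10131)) = -19078/(-30037 + (-8484 - 40524000)) = -19078/(-30037 - 40532484) = -19078/(-40562521) = -19078*(-1/40562521) = 19078/40562521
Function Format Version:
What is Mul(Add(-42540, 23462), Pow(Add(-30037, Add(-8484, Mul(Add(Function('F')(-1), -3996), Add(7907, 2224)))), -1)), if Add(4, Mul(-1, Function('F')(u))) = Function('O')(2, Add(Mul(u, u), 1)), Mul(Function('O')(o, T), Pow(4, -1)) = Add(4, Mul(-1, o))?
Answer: Rational(19078, 40562521) ≈ 0.00047034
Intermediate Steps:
Function('O')(o, T) = Add(16, Mul(-4, o)) (Function('O')(o, T) = Mul(4, Add(4, Mul(-1, o))) = Add(16, Mul(-4, o)))
Function('F')(u) = -4 (Function('F')(u) = Add(4, Mul(-1, Add(16, Mul(-4, 2)))) = Add(4, Mul(-1, Add(16, -8))) = Add(4, Mul(-1, 8)) = Add(4, -8) = -4)
Mul(Add(-42540, 23462), Pow(Add(-30037, Add(-8484, Mul(Add(Function('F')(-1), -3996), Add(7907, 2224)))), -1)) = Mul(Add(-42540, 23462), Pow(Add(-30037, Add(-8484, Mul(Add(-4, -3996), Add(7907, 2224)))), -1)) = Mul(-19078, Pow(Add(-30037, Add(-8484, Mul(-4000, 10131))), -1)) = Mul(-19078, Pow(Add(-30037, Add(-8484, -40524000)), -1)) = Mul(-19078, Pow(Add(-30037, -40532484), -1)) = Mul(-19078, Pow(-40562521, -1)) = Mul(-19078, Rational(-1, 40562521)) = Rational(19078, 40562521)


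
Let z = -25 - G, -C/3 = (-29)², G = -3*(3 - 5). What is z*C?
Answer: 78213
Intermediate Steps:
G = 6 (G = -3*(-2) = 6)
C = -2523 (C = -3*(-29)² = -3*841 = -2523)
z = -31 (z = -25 - 1*6 = -25 - 6 = -31)
z*C = -31*(-2523) = 78213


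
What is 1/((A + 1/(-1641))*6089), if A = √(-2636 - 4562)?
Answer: -1641/118025263446071 - 2692881*I*√7198/118025263446071 ≈ -1.3904e-11 - 1.9357e-6*I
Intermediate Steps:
A = I*√7198 (A = √(-7198) = I*√7198 ≈ 84.841*I)
1/((A + 1/(-1641))*6089) = 1/((I*√7198 + 1/(-1641))*6089) = (1/6089)/(I*√7198 - 1/1641) = (1/6089)/(-1/1641 + I*√7198) = 1/(6089*(-1/1641 + I*√7198))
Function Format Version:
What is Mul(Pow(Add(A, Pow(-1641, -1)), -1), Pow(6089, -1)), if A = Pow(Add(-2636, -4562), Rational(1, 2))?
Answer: Add(Rational(-1641, 118025263446071), Mul(Rational(-2692881, 118025263446071), I, Pow(7198, Rational(1, 2)))) ≈ Add(-1.3904e-11, Mul(-1.9357e-6, I))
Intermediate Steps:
A = Mul(I, Pow(7198, Rational(1, 2))) (A = Pow(-7198, Rational(1, 2)) = Mul(I, Pow(7198, Rational(1, 2))) ≈ Mul(84.841, I))
Mul(Pow(Add(A, Pow(-1641, -1)), -1), Pow(6089, -1)) = Mul(Pow(Add(Mul(I, Pow(7198, Rational(1, 2))), Pow(-1641, -1)), -1), Pow(6089, -1)) = Mul(Pow(Add(Mul(I, Pow(7198, Rational(1, 2))), Rational(-1, 1641)), -1), Rational(1, 6089)) = Mul(Pow(Add(Rational(-1, 1641), Mul(I, Pow(7198, Rational(1, 2)))), -1), Rational(1, 6089)) = Mul(Rational(1, 6089), Pow(Add(Rational(-1, 1641), Mul(I, Pow(7198, Rational(1, 2)))), -1))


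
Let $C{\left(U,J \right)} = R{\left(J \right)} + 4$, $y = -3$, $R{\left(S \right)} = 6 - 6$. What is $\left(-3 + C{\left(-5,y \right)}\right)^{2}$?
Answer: $1$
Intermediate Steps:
$R{\left(S \right)} = 0$ ($R{\left(S \right)} = 6 - 6 = 0$)
$C{\left(U,J \right)} = 4$ ($C{\left(U,J \right)} = 0 + 4 = 4$)
$\left(-3 + C{\left(-5,y \right)}\right)^{2} = \left(-3 + 4\right)^{2} = 1^{2} = 1$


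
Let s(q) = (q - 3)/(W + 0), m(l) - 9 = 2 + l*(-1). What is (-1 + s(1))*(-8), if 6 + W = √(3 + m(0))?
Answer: 40/11 - 8*√14/11 ≈ 0.91516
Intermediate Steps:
m(l) = 11 - l (m(l) = 9 + (2 + l*(-1)) = 9 + (2 - l) = 11 - l)
W = -6 + √14 (W = -6 + √(3 + (11 - 1*0)) = -6 + √(3 + (11 + 0)) = -6 + √(3 + 11) = -6 + √14 ≈ -2.2583)
s(q) = (-3 + q)/(-6 + √14) (s(q) = (q - 3)/((-6 + √14) + 0) = (-3 + q)/(-6 + √14))
(-1 + s(1))*(-8) = (-1 - (-3 + 1)/(6 - √14))*(-8) = (-1 - 1*(-2)/(6 - √14))*(-8) = (-1 + 2/(6 - √14))*(-8) = 8 - 16/(6 - √14)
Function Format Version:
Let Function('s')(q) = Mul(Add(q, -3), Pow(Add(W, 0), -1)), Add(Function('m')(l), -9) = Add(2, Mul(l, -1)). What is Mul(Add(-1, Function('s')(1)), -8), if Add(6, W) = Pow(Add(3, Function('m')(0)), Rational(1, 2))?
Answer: Add(Rational(40, 11), Mul(Rational(-8, 11), Pow(14, Rational(1, 2)))) ≈ 0.91516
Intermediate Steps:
Function('m')(l) = Add(11, Mul(-1, l)) (Function('m')(l) = Add(9, Add(2, Mul(l, -1))) = Add(9, Add(2, Mul(-1, l))) = Add(11, Mul(-1, l)))
W = Add(-6, Pow(14, Rational(1, 2))) (W = Add(-6, Pow(Add(3, Add(11, Mul(-1, 0))), Rational(1, 2))) = Add(-6, Pow(Add(3, Add(11, 0)), Rational(1, 2))) = Add(-6, Pow(Add(3, 11), Rational(1, 2))) = Add(-6, Pow(14, Rational(1, 2))) ≈ -2.2583)
Function('s')(q) = Mul(Pow(Add(-6, Pow(14, Rational(1, 2))), -1), Add(-3, q)) (Function('s')(q) = Mul(Add(q, -3), Pow(Add(Add(-6, Pow(14, Rational(1, 2))), 0), -1)) = Mul(Add(-3, q), Pow(Add(-6, Pow(14, Rational(1, 2))), -1)) = Mul(Pow(Add(-6, Pow(14, Rational(1, 2))), -1), Add(-3, q)))
Mul(Add(-1, Function('s')(1)), -8) = Mul(Add(-1, Mul(-1, Pow(Add(6, Mul(-1, Pow(14, Rational(1, 2)))), -1), Add(-3, 1))), -8) = Mul(Add(-1, Mul(-1, Pow(Add(6, Mul(-1, Pow(14, Rational(1, 2)))), -1), -2)), -8) = Mul(Add(-1, Mul(2, Pow(Add(6, Mul(-1, Pow(14, Rational(1, 2)))), -1))), -8) = Add(8, Mul(-16, Pow(Add(6, Mul(-1, Pow(14, Rational(1, 2)))), -1)))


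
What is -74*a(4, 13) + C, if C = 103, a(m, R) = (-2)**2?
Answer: -193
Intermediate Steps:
a(m, R) = 4
-74*a(4, 13) + C = -74*4 + 103 = -296 + 103 = -193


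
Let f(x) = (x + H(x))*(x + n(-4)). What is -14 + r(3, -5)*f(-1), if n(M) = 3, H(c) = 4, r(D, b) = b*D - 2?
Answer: -116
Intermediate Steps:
r(D, b) = -2 + D*b (r(D, b) = D*b - 2 = -2 + D*b)
f(x) = (3 + x)*(4 + x) (f(x) = (x + 4)*(x + 3) = (4 + x)*(3 + x) = (3 + x)*(4 + x))
-14 + r(3, -5)*f(-1) = -14 + (-2 + 3*(-5))*(12 + (-1)² + 7*(-1)) = -14 + (-2 - 15)*(12 + 1 - 7) = -14 - 17*6 = -14 - 102 = -116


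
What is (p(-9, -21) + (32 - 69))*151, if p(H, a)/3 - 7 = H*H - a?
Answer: 43790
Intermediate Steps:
p(H, a) = 21 - 3*a + 3*H**2 (p(H, a) = 21 + 3*(H*H - a) = 21 + 3*(H**2 - a) = 21 + (-3*a + 3*H**2) = 21 - 3*a + 3*H**2)
(p(-9, -21) + (32 - 69))*151 = ((21 - 3*(-21) + 3*(-9)**2) + (32 - 69))*151 = ((21 + 63 + 3*81) - 37)*151 = ((21 + 63 + 243) - 37)*151 = (327 - 37)*151 = 290*151 = 43790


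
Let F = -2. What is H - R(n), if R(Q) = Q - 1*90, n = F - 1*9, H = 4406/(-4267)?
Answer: 426561/4267 ≈ 99.967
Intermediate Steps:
H = -4406/4267 (H = 4406*(-1/4267) = -4406/4267 ≈ -1.0326)
n = -11 (n = -2 - 1*9 = -2 - 9 = -11)
R(Q) = -90 + Q (R(Q) = Q - 90 = -90 + Q)
H - R(n) = -4406/4267 - (-90 - 11) = -4406/4267 - 1*(-101) = -4406/4267 + 101 = 426561/4267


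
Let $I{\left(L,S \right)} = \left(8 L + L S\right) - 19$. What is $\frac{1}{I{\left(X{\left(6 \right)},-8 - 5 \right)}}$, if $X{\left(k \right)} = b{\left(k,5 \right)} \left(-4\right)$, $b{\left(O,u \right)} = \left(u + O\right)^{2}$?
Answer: $\frac{1}{2401} \approx 0.00041649$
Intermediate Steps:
$b{\left(O,u \right)} = \left(O + u\right)^{2}$
$X{\left(k \right)} = - 4 \left(5 + k\right)^{2}$ ($X{\left(k \right)} = \left(k + 5\right)^{2} \left(-4\right) = \left(5 + k\right)^{2} \left(-4\right) = - 4 \left(5 + k\right)^{2}$)
$I{\left(L,S \right)} = -19 + 8 L + L S$
$\frac{1}{I{\left(X{\left(6 \right)},-8 - 5 \right)}} = \frac{1}{-19 + 8 \left(- 4 \left(5 + 6\right)^{2}\right) + - 4 \left(5 + 6\right)^{2} \left(-8 - 5\right)} = \frac{1}{-19 + 8 \left(- 4 \cdot 11^{2}\right) + - 4 \cdot 11^{2} \left(-8 - 5\right)} = \frac{1}{-19 + 8 \left(\left(-4\right) 121\right) + \left(-4\right) 121 \left(-13\right)} = \frac{1}{-19 + 8 \left(-484\right) - -6292} = \frac{1}{-19 - 3872 + 6292} = \frac{1}{2401}$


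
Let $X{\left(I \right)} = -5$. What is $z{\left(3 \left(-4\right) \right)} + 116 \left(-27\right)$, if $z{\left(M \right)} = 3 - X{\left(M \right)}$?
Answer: $-3124$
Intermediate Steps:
$z{\left(M \right)} = 8$ ($z{\left(M \right)} = 3 - -5 = 3 + 5 = 8$)
$z{\left(3 \left(-4\right) \right)} + 116 \left(-27\right) = 8 + 116 \left(-27\right) = 8 - 3132 = -3124$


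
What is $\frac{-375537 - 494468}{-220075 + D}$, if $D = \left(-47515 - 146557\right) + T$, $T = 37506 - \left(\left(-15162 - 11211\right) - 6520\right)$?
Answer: $\frac{870005}{343748} \approx 2.5309$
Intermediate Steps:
$T = 70399$ ($T = 37506 - \left(-26373 - 6520\right) = 37506 - -32893 = 37506 + 32893 = 70399$)
$D = -123673$ ($D = \left(-47515 - 146557\right) + 70399 = -194072 + 70399 = -123673$)
$\frac{-375537 - 494468}{-220075 + D} = \frac{-375537 - 494468}{-220075 - 123673} = - \frac{870005}{-343748} = \left(-870005\right) \left(- \frac{1}{343748}\right) = \frac{870005}{343748}$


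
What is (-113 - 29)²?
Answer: 20164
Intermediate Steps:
(-113 - 29)² = (-142)² = 20164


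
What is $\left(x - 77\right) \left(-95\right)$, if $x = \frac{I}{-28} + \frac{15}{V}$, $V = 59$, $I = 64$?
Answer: $\frac{3100800}{413} \approx 7508.0$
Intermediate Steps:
$x = - \frac{839}{413}$ ($x = \frac{64}{-28} + \frac{15}{59} = 64 \left(- \frac{1}{28}\right) + 15 \cdot \frac{1}{59} = - \frac{16}{7} + \frac{15}{59} = - \frac{839}{413} \approx -2.0315$)
$\left(x - 77\right) \left(-95\right) = \left(- \frac{839}{413} - 77\right) \left(-95\right) = \left(- \frac{32640}{413}\right) \left(-95\right) = \frac{3100800}{413}$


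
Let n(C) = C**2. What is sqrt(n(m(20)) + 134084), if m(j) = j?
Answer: 2*sqrt(33621) ≈ 366.72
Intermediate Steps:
sqrt(n(m(20)) + 134084) = sqrt(20**2 + 134084) = sqrt(400 + 134084) = sqrt(134484) = 2*sqrt(33621)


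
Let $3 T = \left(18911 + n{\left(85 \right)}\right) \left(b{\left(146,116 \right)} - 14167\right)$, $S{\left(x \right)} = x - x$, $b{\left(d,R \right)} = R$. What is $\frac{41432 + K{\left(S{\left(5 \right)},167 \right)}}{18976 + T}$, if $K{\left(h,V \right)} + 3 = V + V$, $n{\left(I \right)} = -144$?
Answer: $- \frac{125289}{263638189} \approx -0.00047523$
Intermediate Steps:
$S{\left(x \right)} = 0$
$K{\left(h,V \right)} = -3 + 2 V$ ($K{\left(h,V \right)} = -3 + \left(V + V\right) = -3 + 2 V$)
$T = - \frac{263695117}{3}$ ($T = \frac{\left(18911 - 144\right) \left(116 - 14167\right)}{3} = \frac{18767 \left(-14051\right)}{3} = \frac{1}{3} \left(-263695117\right) = - \frac{263695117}{3} \approx -8.7898 \cdot 10^{7}$)
$\frac{41432 + K{\left(S{\left(5 \right)},167 \right)}}{18976 + T} = \frac{41432 + \left(-3 + 2 \cdot 167\right)}{18976 - \frac{263695117}{3}} = \frac{41432 + \left(-3 + 334\right)}{- \frac{263638189}{3}} = \left(41432 + 331\right) \left(- \frac{3}{263638189}\right) = 41763 \left(- \frac{3}{263638189}\right) = - \frac{125289}{263638189}$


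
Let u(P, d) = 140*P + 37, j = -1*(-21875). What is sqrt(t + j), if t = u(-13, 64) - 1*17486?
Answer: sqrt(2606) ≈ 51.049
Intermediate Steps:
j = 21875
u(P, d) = 37 + 140*P
t = -19269 (t = (37 + 140*(-13)) - 1*17486 = (37 - 1820) - 17486 = -1783 - 17486 = -19269)
sqrt(t + j) = sqrt(-19269 + 21875) = sqrt(2606)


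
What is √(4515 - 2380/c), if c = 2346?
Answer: √21491085/69 ≈ 67.186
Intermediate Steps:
√(4515 - 2380/c) = √(4515 - 2380/2346) = √(4515 - 2380*1/2346) = √(4515 - 70/69) = √(311465/69) = √21491085/69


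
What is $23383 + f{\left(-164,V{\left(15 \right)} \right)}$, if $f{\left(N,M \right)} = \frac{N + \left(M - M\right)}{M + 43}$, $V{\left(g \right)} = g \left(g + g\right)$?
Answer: $\frac{11527655}{493} \approx 23383.0$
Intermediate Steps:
$V{\left(g \right)} = 2 g^{2}$ ($V{\left(g \right)} = g 2 g = 2 g^{2}$)
$f{\left(N,M \right)} = \frac{N}{43 + M}$ ($f{\left(N,M \right)} = \frac{N + 0}{43 + M} = \frac{N}{43 + M}$)
$23383 + f{\left(-164,V{\left(15 \right)} \right)} = 23383 - \frac{164}{43 + 2 \cdot 15^{2}} = 23383 - \frac{164}{43 + 2 \cdot 225} = 23383 - \frac{164}{43 + 450} = 23383 - \frac{164}{493} = \frac{11527655}{493}$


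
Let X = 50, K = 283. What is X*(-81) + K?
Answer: -3767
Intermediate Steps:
X*(-81) + K = 50*(-81) + 283 = -4050 + 283 = -3767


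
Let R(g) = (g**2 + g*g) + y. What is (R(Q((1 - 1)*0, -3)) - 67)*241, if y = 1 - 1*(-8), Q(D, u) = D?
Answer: -13978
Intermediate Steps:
y = 9 (y = 1 + 8 = 9)
R(g) = 9 + 2*g**2 (R(g) = (g**2 + g*g) + 9 = (g**2 + g**2) + 9 = 2*g**2 + 9 = 9 + 2*g**2)
(R(Q((1 - 1)*0, -3)) - 67)*241 = ((9 + 2*((1 - 1)*0)**2) - 67)*241 = ((9 + 2*(0*0)**2) - 67)*241 = ((9 + 2*0**2) - 67)*241 = ((9 + 2*0) - 67)*241 = ((9 + 0) - 67)*241 = (9 - 67)*241 = -58*241 = -13978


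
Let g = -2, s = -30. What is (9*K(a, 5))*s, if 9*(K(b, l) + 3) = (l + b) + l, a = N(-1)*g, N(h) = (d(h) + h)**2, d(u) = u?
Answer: 750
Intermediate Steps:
N(h) = 4*h**2 (N(h) = (h + h)**2 = (2*h)**2 = 4*h**2)
a = -8 (a = (4*(-1)**2)*(-2) = (4*1)*(-2) = 4*(-2) = -8)
K(b, l) = -3 + b/9 + 2*l/9 (K(b, l) = -3 + ((l + b) + l)/9 = -3 + ((b + l) + l)/9 = -3 + (b + 2*l)/9 = -3 + (b/9 + 2*l/9) = -3 + b/9 + 2*l/9)
(9*K(a, 5))*s = (9*(-3 + (1/9)*(-8) + (2/9)*5))*(-30) = (9*(-3 - 8/9 + 10/9))*(-30) = (9*(-25/9))*(-30) = -25*(-30) = 750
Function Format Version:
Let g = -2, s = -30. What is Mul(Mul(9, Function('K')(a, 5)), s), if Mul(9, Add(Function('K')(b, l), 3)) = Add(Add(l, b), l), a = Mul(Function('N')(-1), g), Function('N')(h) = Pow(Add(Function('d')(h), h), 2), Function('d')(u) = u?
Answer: 750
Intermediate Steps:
Function('N')(h) = Mul(4, Pow(h, 2)) (Function('N')(h) = Pow(Add(h, h), 2) = Pow(Mul(2, h), 2) = Mul(4, Pow(h, 2)))
a = -8 (a = Mul(Mul(4, Pow(-1, 2)), -2) = Mul(Mul(4, 1), -2) = Mul(4, -2) = -8)
Function('K')(b, l) = Add(-3, Mul(Rational(1, 9), b), Mul(Rational(2, 9), l)) (Function('K')(b, l) = Add(-3, Mul(Rational(1, 9), Add(Add(l, b), l))) = Add(-3, Mul(Rational(1, 9), Add(Add(b, l), l))) = Add(-3, Mul(Rational(1, 9), Add(b, Mul(2, l)))) = Add(-3, Add(Mul(Rational(1, 9), b), Mul(Rational(2, 9), l))) = Add(-3, Mul(Rational(1, 9), b), Mul(Rational(2, 9), l)))
Mul(Mul(9, Function('K')(a, 5)), s) = Mul(Mul(9, Add(-3, Mul(Rational(1, 9), -8), Mul(Rational(2, 9), 5))), -30) = Mul(Mul(9, Add(-3, Rational(-8, 9), Rational(10, 9))), -30) = Mul(Mul(9, Rational(-25, 9)), -30) = Mul(-25, -30) = 750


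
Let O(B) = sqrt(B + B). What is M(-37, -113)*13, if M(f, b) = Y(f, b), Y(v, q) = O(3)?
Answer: 13*sqrt(6) ≈ 31.843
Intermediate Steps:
O(B) = sqrt(2)*sqrt(B) (O(B) = sqrt(2*B) = sqrt(2)*sqrt(B))
Y(v, q) = sqrt(6) (Y(v, q) = sqrt(2)*sqrt(3) = sqrt(6))
M(f, b) = sqrt(6)
M(-37, -113)*13 = sqrt(6)*13 = 13*sqrt(6)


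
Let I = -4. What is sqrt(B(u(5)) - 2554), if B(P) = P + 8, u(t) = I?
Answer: 5*I*sqrt(102) ≈ 50.497*I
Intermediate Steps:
u(t) = -4
B(P) = 8 + P
sqrt(B(u(5)) - 2554) = sqrt((8 - 4) - 2554) = sqrt(4 - 2554) = sqrt(-2550) = 5*I*sqrt(102)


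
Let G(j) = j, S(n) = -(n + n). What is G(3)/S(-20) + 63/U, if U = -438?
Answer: -201/2920 ≈ -0.068836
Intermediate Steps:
S(n) = -2*n
G(3)/S(-20) + 63/U = 3/((-2*(-20))) + 63/(-438) = 3/40 + 63*(-1/438) = 3*(1/40) - 21/146 = 3/40 - 21/146 = -201/2920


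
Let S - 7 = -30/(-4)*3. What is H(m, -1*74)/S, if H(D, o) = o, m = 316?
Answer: -148/59 ≈ -2.5085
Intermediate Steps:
S = 59/2 (S = 7 - 30/(-4)*3 = 7 - 30*(-¼)*3 = 7 - (-15)*3/2 = 7 - 1*(-45/2) = 7 + 45/2 = 59/2 ≈ 29.500)
H(m, -1*74)/S = (-1*74)/(59/2) = -74*2/59 = -148/59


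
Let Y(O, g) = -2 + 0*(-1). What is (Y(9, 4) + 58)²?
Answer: 3136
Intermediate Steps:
Y(O, g) = -2 (Y(O, g) = -2 + 0 = -2)
(Y(9, 4) + 58)² = (-2 + 58)² = 56² = 3136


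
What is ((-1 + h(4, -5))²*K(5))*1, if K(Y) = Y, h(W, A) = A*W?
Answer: 2205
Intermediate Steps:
((-1 + h(4, -5))²*K(5))*1 = ((-1 - 5*4)²*5)*1 = ((-1 - 20)²*5)*1 = ((-21)²*5)*1 = (441*5)*1 = 2205*1 = 2205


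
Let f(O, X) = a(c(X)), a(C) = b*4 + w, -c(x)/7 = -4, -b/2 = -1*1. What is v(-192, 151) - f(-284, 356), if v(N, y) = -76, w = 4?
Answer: -88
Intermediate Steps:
b = 2 (b = -(-2) = -2*(-1) = 2)
c(x) = 28 (c(x) = -7*(-4) = 28)
a(C) = 12 (a(C) = 2*4 + 4 = 8 + 4 = 12)
f(O, X) = 12
v(-192, 151) - f(-284, 356) = -76 - 1*12 = -76 - 12 = -88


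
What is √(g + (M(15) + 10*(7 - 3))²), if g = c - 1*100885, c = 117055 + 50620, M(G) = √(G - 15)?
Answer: √68390 ≈ 261.51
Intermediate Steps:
M(G) = √(-15 + G)
c = 167675
g = 66790 (g = 167675 - 1*100885 = 167675 - 100885 = 66790)
√(g + (M(15) + 10*(7 - 3))²) = √(66790 + (√(-15 + 15) + 10*(7 - 3))²) = √(66790 + (√0 + 10*4)²) = √(66790 + (0 + 40)²) = √(66790 + 40²) = √(66790 + 1600) = √68390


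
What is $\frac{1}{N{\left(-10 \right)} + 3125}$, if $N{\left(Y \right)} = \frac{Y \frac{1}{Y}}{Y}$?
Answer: $\frac{10}{31249} \approx 0.00032001$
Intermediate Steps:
$N{\left(Y \right)} = \frac{1}{Y}$ ($N{\left(Y \right)} = 1 \frac{1}{Y} = \frac{1}{Y}$)
$\frac{1}{N{\left(-10 \right)} + 3125} = \frac{1}{\frac{1}{-10} + 3125} = \frac{1}{- \frac{1}{10} + 3125} = \frac{1}{\frac{31249}{10}} = \frac{10}{31249}$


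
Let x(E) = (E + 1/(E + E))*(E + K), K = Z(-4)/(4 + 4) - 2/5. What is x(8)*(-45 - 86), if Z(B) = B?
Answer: -1199829/160 ≈ -7498.9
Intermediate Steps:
K = -9/10 (K = -4/(4 + 4) - 2/5 = -4/8 - 2*⅕ = -4*⅛ - ⅖ = -½ - ⅖ = -9/10 ≈ -0.90000)
x(E) = (-9/10 + E)*(E + 1/(2*E)) (x(E) = (E + 1/(E + E))*(E - 9/10) = (E + 1/(2*E))*(-9/10 + E) = (-9/10 + E)*(E + 1/(2*E)))
x(8)*(-45 - 86) = (½ + 8² - 9/10*8 - 9/20/8)*(-45 - 86) = (½ + 64 - 36/5 - 9/20*⅛)*(-131) = (½ + 64 - 36/5 - 9/160)*(-131) = (9159/160)*(-131) = -1199829/160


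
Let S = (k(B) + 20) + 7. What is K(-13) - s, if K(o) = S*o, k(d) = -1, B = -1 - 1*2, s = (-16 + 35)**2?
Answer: -699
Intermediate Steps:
s = 361 (s = 19**2 = 361)
B = -3 (B = -1 - 2 = -3)
S = 26 (S = (-1 + 20) + 7 = 19 + 7 = 26)
K(o) = 26*o
K(-13) - s = 26*(-13) - 1*361 = -338 - 361 = -699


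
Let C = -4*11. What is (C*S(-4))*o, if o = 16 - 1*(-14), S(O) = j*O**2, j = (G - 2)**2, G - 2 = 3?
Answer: -190080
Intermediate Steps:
G = 5 (G = 2 + 3 = 5)
j = 9 (j = (5 - 2)**2 = 3**2 = 9)
S(O) = 9*O**2
o = 30 (o = 16 + 14 = 30)
C = -44
(C*S(-4))*o = -396*(-4)**2*30 = -396*16*30 = -44*144*30 = -6336*30 = -190080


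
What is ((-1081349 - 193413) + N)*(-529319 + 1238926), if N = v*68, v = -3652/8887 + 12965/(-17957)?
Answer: -144365097463763431350/159583859 ≈ -9.0463e+11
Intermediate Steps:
v = -180798919/159583859 (v = -3652*1/8887 + 12965*(-1/17957) = -3652/8887 - 12965/17957 = -180798919/159583859 ≈ -1.1329)
N = -12294326492/159583859 (N = -180798919/159583859*68 = -12294326492/159583859 ≈ -77.040)
((-1081349 - 193413) + N)*(-529319 + 1238926) = ((-1081349 - 193413) - 12294326492/159583859)*(-529319 + 1238926) = (-1274762 - 12294326492/159583859)*709607 = -203443733593050/159583859*709607 = -144365097463763431350/159583859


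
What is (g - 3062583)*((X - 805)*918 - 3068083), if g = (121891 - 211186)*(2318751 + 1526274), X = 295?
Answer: 1214156698993386954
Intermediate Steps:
g = -343341507375 (g = -89295*3845025 = -343341507375)
(g - 3062583)*((X - 805)*918 - 3068083) = (-343341507375 - 3062583)*((295 - 805)*918 - 3068083) = -343344569958*(-510*918 - 3068083) = -343344569958*(-468180 - 3068083) = -343344569958*(-3536263) = 1214156698993386954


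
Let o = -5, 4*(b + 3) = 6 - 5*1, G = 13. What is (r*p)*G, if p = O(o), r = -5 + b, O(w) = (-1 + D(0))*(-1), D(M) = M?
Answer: -403/4 ≈ -100.75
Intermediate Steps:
b = -11/4 (b = -3 + (6 - 5*1)/4 = -3 + (6 - 5)/4 = -3 + (1/4)*1 = -3 + 1/4 = -11/4 ≈ -2.7500)
O(w) = 1 (O(w) = (-1 + 0)*(-1) = -1*(-1) = 1)
r = -31/4 (r = -5 - 11/4 = -31/4 ≈ -7.7500)
p = 1
(r*p)*G = -31/4*1*13 = -31/4*13 = -403/4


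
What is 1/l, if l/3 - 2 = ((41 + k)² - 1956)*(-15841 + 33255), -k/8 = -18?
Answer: 1/1685797104 ≈ 5.9319e-10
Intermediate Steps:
k = 144 (k = -8*(-18) = 144)
l = 1685797104 (l = 6 + 3*(((41 + 144)² - 1956)*(-15841 + 33255)) = 6 + 3*((185² - 1956)*17414) = 6 + 3*((34225 - 1956)*17414) = 6 + 3*(32269*17414) = 6 + 3*561932366 = 6 + 1685797098 = 1685797104)
1/l = 1/1685797104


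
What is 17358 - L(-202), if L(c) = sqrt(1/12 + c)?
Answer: 17358 - I*sqrt(7269)/6 ≈ 17358.0 - 14.21*I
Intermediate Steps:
L(c) = sqrt(1/12 + c)
17358 - L(-202) = 17358 - sqrt(3 + 36*(-202))/6 = 17358 - sqrt(3 - 7272)/6 = 17358 - sqrt(-7269)/6 = 17358 - I*sqrt(7269)/6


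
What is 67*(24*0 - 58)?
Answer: -3886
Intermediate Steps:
67*(24*0 - 58) = 67*(0 - 58) = 67*(-58) = -3886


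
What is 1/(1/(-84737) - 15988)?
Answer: -84737/1354775157 ≈ -6.2547e-5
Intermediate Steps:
1/(1/(-84737) - 15988) = 1/(-1/84737 - 15988) = 1/(-1354775157/84737) = -84737/1354775157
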